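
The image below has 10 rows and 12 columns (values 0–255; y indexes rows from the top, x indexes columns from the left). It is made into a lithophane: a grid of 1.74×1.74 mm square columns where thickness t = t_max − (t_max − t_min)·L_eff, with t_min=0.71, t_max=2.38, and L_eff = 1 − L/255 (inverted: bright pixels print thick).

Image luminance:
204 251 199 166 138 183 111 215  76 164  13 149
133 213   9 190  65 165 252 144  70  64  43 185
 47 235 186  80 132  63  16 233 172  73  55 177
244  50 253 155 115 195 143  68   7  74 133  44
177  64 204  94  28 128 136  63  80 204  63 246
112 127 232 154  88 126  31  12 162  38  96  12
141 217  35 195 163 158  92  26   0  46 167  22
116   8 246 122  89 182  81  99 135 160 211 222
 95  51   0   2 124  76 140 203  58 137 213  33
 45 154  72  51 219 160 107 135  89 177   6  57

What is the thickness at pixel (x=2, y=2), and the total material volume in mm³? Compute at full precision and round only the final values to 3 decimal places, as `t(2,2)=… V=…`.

span = t_max - t_min = 2.38 - 0.71 = 1.670
L(2,2) = 186, L_eff = 1 - 186/255 = 0.270588 (inverted)
t(2,2) = 2.38 - 1.670·0.270588 = 1.928
Σt over all 10·12 pixels = 2285861/12750 ≈ 179.2832157
V = pitch²·Σt = 1.74²·2285861/12750 = 542.798

t(2,2)=1.928 V=542.798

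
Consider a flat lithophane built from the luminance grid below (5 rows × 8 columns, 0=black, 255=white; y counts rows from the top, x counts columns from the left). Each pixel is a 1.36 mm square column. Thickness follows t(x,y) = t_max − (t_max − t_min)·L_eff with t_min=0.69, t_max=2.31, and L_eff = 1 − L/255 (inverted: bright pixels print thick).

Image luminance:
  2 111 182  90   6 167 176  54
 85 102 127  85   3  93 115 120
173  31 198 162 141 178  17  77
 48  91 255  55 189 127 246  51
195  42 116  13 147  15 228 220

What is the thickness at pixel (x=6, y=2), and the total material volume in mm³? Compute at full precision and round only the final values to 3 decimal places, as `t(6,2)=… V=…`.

t(6,2)=0.798 V=104.314

span = t_max - t_min = 2.31 - 0.69 = 1.620
L(6,2) = 17, L_eff = 1 - 17/255 = 0.933333 (inverted)
t(6,2) = 2.31 - 1.620·0.933333 = 0.798
Σt over all 5·8 pixels = 239691/4250 ≈ 56.3978824
V = pitch²·Σt = 1.36²·239691/4250 = 104.314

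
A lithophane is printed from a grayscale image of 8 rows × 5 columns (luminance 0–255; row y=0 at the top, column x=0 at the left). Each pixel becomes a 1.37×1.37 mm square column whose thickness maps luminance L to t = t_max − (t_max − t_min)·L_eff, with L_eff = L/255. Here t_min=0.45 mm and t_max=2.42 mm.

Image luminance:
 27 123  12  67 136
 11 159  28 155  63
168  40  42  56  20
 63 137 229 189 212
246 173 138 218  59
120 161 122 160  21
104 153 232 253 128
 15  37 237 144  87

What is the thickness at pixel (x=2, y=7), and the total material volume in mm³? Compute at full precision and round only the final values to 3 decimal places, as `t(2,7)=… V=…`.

span = t_max - t_min = 2.42 - 0.45 = 1.970
L(2,7) = 237, L_eff = 237/255 = 0.929412
t(2,7) = 2.42 - 1.970·0.929412 = 0.589
Σt over all 8·5 pixels = 306727/5100 ≈ 60.1425490
V = pitch²·Σt = 1.37²·306727/5100 = 112.882

t(2,7)=0.589 V=112.882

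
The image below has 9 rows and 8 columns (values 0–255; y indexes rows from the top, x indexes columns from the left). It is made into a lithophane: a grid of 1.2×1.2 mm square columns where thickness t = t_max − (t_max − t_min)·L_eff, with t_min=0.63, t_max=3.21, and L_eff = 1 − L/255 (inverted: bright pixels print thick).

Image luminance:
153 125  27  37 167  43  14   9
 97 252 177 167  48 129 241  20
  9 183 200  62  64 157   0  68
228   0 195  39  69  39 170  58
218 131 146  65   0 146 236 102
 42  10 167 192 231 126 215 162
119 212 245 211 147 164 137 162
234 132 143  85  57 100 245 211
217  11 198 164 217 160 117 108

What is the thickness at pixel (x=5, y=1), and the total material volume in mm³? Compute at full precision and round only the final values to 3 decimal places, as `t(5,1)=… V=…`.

t(5,1)=1.935 V=199.823

span = t_max - t_min = 3.21 - 0.63 = 2.580
L(5,1) = 129, L_eff = 1 - 129/255 = 0.494118 (inverted)
t(5,1) = 3.21 - 2.580·0.494118 = 1.935
Σt over all 9·8 pixels = 294878/2125 ≈ 138.7661176
V = pitch²·Σt = 1.2²·294878/2125 = 199.823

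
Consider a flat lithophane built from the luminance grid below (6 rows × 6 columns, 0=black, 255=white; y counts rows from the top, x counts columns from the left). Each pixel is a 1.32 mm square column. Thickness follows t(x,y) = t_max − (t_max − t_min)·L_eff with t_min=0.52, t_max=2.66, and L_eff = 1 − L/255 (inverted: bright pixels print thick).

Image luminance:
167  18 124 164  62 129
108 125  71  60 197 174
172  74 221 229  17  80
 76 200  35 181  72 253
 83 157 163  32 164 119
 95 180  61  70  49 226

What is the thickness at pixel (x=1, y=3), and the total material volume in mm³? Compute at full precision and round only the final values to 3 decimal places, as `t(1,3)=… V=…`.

span = t_max - t_min = 2.66 - 0.52 = 2.140
L(1,3) = 200, L_eff = 1 - 200/255 = 0.215686 (inverted)
t(1,3) = 2.66 - 2.140·0.215686 = 2.198
Σt over all 6·6 pixels = 355168/6375 ≈ 55.7126275
V = pitch²·Σt = 1.32²·355168/6375 = 97.074

t(1,3)=2.198 V=97.074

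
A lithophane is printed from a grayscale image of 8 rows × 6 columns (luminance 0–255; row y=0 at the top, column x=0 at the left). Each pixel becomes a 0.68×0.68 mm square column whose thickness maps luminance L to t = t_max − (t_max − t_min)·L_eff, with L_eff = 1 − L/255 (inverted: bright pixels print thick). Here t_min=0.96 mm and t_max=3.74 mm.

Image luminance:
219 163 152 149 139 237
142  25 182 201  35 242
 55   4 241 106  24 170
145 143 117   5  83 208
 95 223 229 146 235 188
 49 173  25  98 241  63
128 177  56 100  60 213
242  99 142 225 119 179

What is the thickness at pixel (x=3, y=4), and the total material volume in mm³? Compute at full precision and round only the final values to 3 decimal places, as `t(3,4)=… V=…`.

span = t_max - t_min = 3.74 - 0.96 = 2.780
L(3,4) = 146, L_eff = 1 - 146/255 = 0.427451 (inverted)
t(3,4) = 3.74 - 2.780·0.427451 = 2.552
Σt over all 8·6 pixels = 758854/6375 ≈ 119.0359216
V = pitch²·Σt = 0.68²·758854/6375 = 55.042

t(3,4)=2.552 V=55.042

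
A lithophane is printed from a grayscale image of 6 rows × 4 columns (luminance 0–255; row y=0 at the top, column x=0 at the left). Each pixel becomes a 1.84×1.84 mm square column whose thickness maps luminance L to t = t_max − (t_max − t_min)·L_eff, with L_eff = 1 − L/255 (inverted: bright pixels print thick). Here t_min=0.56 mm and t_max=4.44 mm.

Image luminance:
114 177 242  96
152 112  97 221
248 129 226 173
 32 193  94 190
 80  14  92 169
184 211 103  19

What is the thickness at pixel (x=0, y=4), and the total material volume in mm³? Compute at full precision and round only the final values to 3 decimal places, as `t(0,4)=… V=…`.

t(0,4)=1.777 V=219.002

span = t_max - t_min = 4.44 - 0.56 = 3.880
L(0,4) = 80, L_eff = 1 - 80/255 = 0.686275 (inverted)
t(0,4) = 4.44 - 3.880·0.686275 = 1.777
Σt over all 6·4 pixels = 412376/6375 ≈ 64.6864314
V = pitch²·Σt = 1.84²·412376/6375 = 219.002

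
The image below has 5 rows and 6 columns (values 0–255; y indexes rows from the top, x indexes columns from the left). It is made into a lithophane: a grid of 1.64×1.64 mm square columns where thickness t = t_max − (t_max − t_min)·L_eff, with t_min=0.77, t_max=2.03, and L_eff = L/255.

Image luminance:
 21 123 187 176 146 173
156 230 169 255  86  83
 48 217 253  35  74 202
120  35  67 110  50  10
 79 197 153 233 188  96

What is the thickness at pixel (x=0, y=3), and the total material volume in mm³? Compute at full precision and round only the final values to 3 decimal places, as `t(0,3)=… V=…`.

t(0,3)=1.437 V=111.010

span = t_max - t_min = 2.03 - 0.77 = 1.260
L(0,3) = 120, L_eff = 120/255 = 0.470588
t(0,3) = 2.03 - 1.260·0.470588 = 1.437
Σt over all 5·6 pixels = 175413/4250 ≈ 41.2736471
V = pitch²·Σt = 1.64²·175413/4250 = 111.010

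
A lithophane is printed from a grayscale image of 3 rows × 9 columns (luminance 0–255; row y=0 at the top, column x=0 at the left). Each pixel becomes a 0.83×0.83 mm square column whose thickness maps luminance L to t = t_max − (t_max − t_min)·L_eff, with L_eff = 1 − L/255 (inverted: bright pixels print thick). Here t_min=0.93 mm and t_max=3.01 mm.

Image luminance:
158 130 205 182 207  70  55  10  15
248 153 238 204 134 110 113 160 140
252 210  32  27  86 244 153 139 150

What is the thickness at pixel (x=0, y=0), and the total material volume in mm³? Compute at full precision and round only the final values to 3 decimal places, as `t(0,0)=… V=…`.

t(0,0)=2.219 V=38.792

span = t_max - t_min = 3.01 - 0.93 = 2.080
L(0,0) = 158, L_eff = 1 - 158/255 = 0.380392 (inverted)
t(0,0) = 3.01 - 2.080·0.380392 = 2.219
Σt over all 3·9 pixels = 56.31
V = pitch²·Σt = 0.83²·56.31 = 38.792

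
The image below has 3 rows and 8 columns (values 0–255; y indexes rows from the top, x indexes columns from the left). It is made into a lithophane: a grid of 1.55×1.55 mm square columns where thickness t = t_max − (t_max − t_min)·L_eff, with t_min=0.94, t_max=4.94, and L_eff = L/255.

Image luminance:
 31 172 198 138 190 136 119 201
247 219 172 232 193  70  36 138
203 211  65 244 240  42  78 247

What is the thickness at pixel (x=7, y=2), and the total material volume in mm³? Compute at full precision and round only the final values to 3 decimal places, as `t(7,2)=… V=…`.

t(7,2)=1.065 V=140.803

span = t_max - t_min = 4.94 - 0.94 = 4.000
L(7,2) = 247, L_eff = 247/255 = 0.968627
t(7,2) = 4.94 - 4.000·0.968627 = 1.065
Σt over all 3·8 pixels = 24908/425 ≈ 58.6070588
V = pitch²·Σt = 1.55²·24908/425 = 140.803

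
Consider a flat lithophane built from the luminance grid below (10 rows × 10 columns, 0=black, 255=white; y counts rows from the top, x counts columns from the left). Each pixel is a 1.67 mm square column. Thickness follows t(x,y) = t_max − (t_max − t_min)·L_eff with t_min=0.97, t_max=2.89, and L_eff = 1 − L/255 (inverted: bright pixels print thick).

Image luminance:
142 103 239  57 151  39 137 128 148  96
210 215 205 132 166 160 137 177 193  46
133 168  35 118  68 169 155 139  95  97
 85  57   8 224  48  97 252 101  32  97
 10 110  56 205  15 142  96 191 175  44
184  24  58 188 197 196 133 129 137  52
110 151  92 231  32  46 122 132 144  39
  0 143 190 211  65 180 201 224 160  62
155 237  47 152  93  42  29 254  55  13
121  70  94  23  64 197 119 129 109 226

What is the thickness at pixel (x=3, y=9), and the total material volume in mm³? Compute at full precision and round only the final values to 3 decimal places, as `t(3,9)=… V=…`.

t(3,9)=1.143 V=525.973

span = t_max - t_min = 2.89 - 0.97 = 1.920
L(3,9) = 23, L_eff = 1 - 23/255 = 0.909804 (inverted)
t(3,9) = 2.89 - 1.920·0.909804 = 1.143
Σt over all 10·10 pixels = 80153/425 ≈ 188.5952941
V = pitch²·Σt = 1.67²·80153/425 = 525.973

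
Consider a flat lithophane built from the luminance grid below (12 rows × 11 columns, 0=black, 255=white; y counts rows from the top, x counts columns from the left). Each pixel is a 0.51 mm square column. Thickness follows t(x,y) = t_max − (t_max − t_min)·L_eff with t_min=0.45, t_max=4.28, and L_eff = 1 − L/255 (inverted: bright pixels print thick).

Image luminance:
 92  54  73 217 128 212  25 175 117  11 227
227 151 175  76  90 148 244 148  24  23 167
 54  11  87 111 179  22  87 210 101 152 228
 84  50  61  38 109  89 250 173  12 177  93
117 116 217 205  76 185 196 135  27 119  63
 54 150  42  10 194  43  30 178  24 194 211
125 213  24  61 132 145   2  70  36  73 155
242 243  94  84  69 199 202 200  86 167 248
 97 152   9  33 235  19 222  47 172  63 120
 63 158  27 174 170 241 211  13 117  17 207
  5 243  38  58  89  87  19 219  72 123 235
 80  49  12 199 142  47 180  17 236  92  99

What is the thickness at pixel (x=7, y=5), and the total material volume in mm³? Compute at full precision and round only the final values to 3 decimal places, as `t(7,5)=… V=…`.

span = t_max - t_min = 4.28 - 0.45 = 3.830
L(7,5) = 178, L_eff = 1 - 178/255 = 0.301961 (inverted)
t(7,5) = 4.28 - 3.830·0.301961 = 3.123
Σt over all 12·11 pixels = 1244803/4250 ≈ 292.8948235
V = pitch²·Σt = 0.51²·1244803/4250 = 76.182

t(7,5)=3.123 V=76.182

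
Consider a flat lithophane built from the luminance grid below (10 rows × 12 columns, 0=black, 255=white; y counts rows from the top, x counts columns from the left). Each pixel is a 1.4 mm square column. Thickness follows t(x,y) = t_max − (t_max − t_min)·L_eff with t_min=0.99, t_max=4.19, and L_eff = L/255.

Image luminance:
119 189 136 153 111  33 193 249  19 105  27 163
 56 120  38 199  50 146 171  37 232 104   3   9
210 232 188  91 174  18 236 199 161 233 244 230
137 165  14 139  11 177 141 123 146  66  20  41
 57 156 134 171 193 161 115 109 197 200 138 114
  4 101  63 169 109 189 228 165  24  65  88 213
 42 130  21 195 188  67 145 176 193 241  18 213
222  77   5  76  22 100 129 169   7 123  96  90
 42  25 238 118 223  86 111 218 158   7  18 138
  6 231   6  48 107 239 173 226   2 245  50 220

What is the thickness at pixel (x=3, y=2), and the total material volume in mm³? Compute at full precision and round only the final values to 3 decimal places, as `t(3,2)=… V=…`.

span = t_max - t_min = 4.19 - 0.99 = 3.200
L(3,2) = 91, L_eff = 91/255 = 0.356863
t(3,2) = 4.19 - 3.200·0.356863 = 3.048
Σt over all 10·12 pixels = 134218/425 ≈ 315.8070588
V = pitch²·Σt = 1.4²·134218/425 = 618.982

t(3,2)=3.048 V=618.982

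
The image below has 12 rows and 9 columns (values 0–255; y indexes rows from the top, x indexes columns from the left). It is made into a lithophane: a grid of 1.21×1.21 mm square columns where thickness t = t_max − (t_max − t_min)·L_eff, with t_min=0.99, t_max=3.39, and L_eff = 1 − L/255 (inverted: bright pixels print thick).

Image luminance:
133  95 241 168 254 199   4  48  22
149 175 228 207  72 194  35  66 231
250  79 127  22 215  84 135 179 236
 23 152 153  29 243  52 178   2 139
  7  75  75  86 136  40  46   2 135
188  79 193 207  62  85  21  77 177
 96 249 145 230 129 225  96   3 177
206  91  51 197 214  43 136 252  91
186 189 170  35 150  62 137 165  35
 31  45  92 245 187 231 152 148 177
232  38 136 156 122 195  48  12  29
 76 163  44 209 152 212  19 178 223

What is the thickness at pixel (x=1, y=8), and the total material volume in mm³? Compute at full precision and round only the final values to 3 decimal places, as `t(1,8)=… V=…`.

t(1,8)=2.769 V=347.005

span = t_max - t_min = 3.39 - 0.99 = 2.400
L(1,8) = 189, L_eff = 1 - 189/255 = 0.258824 (inverted)
t(1,8) = 3.39 - 2.400·0.258824 = 2.769
Σt over all 12·9 pixels = 100729/425 ≈ 237.0094118
V = pitch²·Σt = 1.21²·100729/425 = 347.005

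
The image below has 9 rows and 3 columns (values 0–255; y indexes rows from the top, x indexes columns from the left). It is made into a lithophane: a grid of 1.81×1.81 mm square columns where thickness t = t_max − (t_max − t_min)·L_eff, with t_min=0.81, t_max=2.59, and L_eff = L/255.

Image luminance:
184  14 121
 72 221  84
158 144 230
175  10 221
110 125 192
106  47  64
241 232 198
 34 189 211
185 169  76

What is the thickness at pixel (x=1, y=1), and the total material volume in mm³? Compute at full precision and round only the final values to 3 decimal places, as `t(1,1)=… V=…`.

t(1,1)=1.047 V=141.900

span = t_max - t_min = 2.59 - 0.81 = 1.780
L(1,1) = 221, L_eff = 221/255 = 0.866667
t(1,1) = 2.59 - 1.780·0.866667 = 1.047
Σt over all 9·3 pixels = 368167/8500 ≈ 43.3137647
V = pitch²·Σt = 1.81²·368167/8500 = 141.900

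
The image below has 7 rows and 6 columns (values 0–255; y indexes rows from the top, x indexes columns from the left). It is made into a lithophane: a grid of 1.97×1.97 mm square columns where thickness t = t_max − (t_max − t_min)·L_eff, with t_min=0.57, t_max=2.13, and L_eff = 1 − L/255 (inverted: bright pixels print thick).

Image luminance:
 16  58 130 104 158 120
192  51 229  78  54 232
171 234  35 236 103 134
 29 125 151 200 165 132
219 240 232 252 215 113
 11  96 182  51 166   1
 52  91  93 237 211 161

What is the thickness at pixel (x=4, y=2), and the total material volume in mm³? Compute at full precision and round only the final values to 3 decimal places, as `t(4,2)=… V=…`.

t(4,2)=1.200 V=229.663

span = t_max - t_min = 2.13 - 0.57 = 1.560
L(4,2) = 103, L_eff = 1 - 103/255 = 0.596078 (inverted)
t(4,2) = 2.13 - 1.560·0.596078 = 1.200
Σt over all 7·6 pixels = 50301/850 ≈ 59.1776471
V = pitch²·Σt = 1.97²·50301/850 = 229.663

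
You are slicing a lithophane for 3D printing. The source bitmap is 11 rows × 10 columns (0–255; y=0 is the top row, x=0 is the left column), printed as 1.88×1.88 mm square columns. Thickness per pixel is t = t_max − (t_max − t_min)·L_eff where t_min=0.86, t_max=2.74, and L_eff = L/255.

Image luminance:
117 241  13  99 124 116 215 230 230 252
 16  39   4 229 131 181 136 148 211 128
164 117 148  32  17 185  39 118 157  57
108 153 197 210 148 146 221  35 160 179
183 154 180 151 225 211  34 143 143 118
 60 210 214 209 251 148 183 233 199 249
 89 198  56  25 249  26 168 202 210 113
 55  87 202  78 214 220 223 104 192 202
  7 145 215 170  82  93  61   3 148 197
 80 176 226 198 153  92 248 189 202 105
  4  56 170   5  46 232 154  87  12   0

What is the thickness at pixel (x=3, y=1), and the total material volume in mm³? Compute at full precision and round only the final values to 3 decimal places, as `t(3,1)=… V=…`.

span = t_max - t_min = 2.74 - 0.86 = 1.880
L(3,1) = 229, L_eff = 229/255 = 0.898039
t(3,1) = 2.74 - 1.880·0.898039 = 1.052
Σt over all 11·10 pixels = 1196779/6375 ≈ 187.7300392
V = pitch²·Σt = 1.88²·1196779/6375 = 663.513

t(3,1)=1.052 V=663.513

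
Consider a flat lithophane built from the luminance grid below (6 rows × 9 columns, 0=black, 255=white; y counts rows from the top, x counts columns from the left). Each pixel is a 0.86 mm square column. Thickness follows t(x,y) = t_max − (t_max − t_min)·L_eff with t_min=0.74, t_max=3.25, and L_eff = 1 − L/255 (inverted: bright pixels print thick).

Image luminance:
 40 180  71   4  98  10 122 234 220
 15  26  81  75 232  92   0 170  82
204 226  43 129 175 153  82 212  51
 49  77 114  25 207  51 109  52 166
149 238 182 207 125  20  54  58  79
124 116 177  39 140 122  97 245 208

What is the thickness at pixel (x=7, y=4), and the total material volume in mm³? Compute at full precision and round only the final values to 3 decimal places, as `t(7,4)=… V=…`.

t(7,4)=1.311 V=75.105

span = t_max - t_min = 3.25 - 0.74 = 2.510
L(7,4) = 58, L_eff = 1 - 58/255 = 0.772549 (inverted)
t(7,4) = 3.25 - 2.510·0.772549 = 1.311
Σt over all 6·9 pixels = 2589487/25500 ≈ 101.5485098
V = pitch²·Σt = 0.86²·2589487/25500 = 75.105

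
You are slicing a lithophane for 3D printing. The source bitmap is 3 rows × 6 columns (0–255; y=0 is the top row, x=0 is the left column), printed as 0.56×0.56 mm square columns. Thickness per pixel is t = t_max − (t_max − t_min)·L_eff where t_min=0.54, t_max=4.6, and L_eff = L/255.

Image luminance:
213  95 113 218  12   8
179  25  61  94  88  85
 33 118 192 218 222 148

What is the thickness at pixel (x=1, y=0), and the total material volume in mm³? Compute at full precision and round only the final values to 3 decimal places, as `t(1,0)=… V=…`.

t(1,0)=3.087 V=15.371

span = t_max - t_min = 4.6 - 0.54 = 4.060
L(1,0) = 95, L_eff = 95/255 = 0.372549
t(1,0) = 4.6 - 4.060·0.372549 = 3.087
Σt over all 3·6 pixels = 312467/6375 ≈ 49.0144314
V = pitch²·Σt = 0.56²·312467/6375 = 15.371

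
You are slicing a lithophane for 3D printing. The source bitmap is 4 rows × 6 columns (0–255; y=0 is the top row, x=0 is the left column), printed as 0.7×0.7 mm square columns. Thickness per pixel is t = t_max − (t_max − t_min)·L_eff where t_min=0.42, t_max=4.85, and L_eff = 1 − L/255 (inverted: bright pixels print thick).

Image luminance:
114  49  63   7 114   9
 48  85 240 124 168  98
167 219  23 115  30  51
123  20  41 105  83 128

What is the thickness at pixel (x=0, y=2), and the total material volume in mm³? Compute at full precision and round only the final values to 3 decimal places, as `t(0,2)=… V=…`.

t(0,2)=3.321 V=23.871

span = t_max - t_min = 4.85 - 0.42 = 4.430
L(0,2) = 167, L_eff = 1 - 167/255 = 0.345098 (inverted)
t(0,2) = 4.85 - 4.430·0.345098 = 3.321
Σt over all 4·6 pixels = 310568/6375 ≈ 48.7165490
V = pitch²·Σt = 0.7²·310568/6375 = 23.871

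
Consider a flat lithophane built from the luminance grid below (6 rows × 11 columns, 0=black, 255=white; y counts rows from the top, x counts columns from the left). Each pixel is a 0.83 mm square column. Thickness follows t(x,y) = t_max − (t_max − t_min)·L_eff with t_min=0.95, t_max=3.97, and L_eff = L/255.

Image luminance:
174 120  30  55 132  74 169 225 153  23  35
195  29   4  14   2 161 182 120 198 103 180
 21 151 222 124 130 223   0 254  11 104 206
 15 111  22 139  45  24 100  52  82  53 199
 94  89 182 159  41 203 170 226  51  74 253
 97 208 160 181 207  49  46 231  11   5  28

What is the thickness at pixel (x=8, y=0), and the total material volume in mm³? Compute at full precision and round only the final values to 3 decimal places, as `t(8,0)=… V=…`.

t(8,0)=2.158 V=119.878

span = t_max - t_min = 3.97 - 0.95 = 3.020
L(8,0) = 153, L_eff = 153/255 = 0.600000
t(8,0) = 3.97 - 3.020·0.600000 = 2.158
Σt over all 6·11 pixels = 369779/2125 ≈ 174.0136471
V = pitch²·Σt = 0.83²·369779/2125 = 119.878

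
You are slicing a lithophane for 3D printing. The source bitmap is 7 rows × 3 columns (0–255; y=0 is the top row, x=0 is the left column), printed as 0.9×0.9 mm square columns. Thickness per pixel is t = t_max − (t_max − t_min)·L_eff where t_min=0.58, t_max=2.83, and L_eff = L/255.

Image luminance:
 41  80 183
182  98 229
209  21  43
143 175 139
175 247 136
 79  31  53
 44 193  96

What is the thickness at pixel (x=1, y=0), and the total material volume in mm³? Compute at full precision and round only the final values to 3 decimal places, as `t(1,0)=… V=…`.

t(1,0)=2.124 V=29.577

span = t_max - t_min = 2.83 - 0.58 = 2.250
L(1,0) = 80, L_eff = 80/255 = 0.313725
t(1,0) = 2.83 - 2.250·0.313725 = 2.124
Σt over all 7·3 pixels = 15519/425 ≈ 36.5152941
V = pitch²·Σt = 0.9²·15519/425 = 29.577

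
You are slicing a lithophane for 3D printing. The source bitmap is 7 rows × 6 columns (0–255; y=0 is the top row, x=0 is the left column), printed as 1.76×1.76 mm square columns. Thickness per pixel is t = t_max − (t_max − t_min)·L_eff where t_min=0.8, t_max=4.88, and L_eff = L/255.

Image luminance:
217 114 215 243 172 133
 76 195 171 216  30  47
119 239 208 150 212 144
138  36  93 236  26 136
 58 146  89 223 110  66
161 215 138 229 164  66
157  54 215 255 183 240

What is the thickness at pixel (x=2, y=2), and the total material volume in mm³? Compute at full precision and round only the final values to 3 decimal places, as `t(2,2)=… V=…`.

t(2,2)=1.552 V=320.911

span = t_max - t_min = 4.88 - 0.8 = 4.080
L(2,2) = 208, L_eff = 208/255 = 0.815686
t(2,2) = 4.88 - 4.080·0.815686 = 1.552
Σt over all 7·6 pixels = 103.6
V = pitch²·Σt = 1.76²·103.6 = 320.911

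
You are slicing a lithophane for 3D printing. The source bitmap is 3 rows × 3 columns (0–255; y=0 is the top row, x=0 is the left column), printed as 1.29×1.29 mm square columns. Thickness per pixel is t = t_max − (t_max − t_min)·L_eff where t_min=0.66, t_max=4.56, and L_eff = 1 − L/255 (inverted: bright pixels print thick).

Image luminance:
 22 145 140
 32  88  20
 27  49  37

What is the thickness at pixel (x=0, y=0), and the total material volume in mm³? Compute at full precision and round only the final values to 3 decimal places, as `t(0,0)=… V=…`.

t(0,0)=0.996 V=24.137

span = t_max - t_min = 4.56 - 0.66 = 3.900
L(0,0) = 22, L_eff = 1 - 22/255 = 0.913725 (inverted)
t(0,0) = 4.56 - 3.900·0.913725 = 0.996
Σt over all 3·3 pixels = 12329/850 ≈ 14.5047059
V = pitch²·Σt = 1.29²·12329/850 = 24.137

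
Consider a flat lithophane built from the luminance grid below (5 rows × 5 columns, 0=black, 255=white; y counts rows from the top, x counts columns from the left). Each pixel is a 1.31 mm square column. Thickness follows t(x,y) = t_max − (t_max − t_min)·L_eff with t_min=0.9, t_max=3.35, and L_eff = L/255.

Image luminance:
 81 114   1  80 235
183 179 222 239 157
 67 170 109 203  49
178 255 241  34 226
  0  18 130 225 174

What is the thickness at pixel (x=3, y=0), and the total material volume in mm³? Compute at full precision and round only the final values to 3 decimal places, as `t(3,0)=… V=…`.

t(3,0)=2.581 V=84.861

span = t_max - t_min = 3.35 - 0.9 = 2.450
L(3,0) = 80, L_eff = 80/255 = 0.313725
t(3,0) = 3.35 - 2.450·0.313725 = 2.581
Σt over all 5·5 pixels = 49.45
V = pitch²·Σt = 1.31²·49.45 = 84.861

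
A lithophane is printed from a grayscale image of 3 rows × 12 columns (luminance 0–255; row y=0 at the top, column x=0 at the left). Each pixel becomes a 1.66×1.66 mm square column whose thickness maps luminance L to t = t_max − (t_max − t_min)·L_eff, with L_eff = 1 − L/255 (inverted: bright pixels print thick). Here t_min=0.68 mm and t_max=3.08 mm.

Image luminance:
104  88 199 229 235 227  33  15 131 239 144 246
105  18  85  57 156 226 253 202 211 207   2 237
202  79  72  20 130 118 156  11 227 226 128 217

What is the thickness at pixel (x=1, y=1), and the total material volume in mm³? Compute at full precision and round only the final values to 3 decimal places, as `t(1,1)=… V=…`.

span = t_max - t_min = 3.08 - 0.68 = 2.400
L(1,1) = 18, L_eff = 1 - 18/255 = 0.929412 (inverted)
t(1,1) = 3.08 - 2.400·0.929412 = 0.849
Σt over all 3·12 pixels = 31344/425 ≈ 73.7505882
V = pitch²·Σt = 1.66²·31344/425 = 203.227

t(1,1)=0.849 V=203.227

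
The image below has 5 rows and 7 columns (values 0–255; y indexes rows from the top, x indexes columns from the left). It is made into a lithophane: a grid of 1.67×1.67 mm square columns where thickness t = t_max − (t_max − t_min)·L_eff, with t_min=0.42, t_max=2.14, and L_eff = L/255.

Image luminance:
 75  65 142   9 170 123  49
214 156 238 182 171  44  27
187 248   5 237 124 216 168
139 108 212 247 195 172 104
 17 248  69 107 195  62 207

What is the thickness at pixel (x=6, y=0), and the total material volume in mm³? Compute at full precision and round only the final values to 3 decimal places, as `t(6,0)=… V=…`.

span = t_max - t_min = 2.14 - 0.42 = 1.720
L(6,0) = 49, L_eff = 49/255 = 0.192157
t(6,0) = 2.14 - 1.720·0.192157 = 1.809
Σt over all 5·7 pixels = 176941/4250 ≈ 41.6331765
V = pitch²·Σt = 1.67²·176941/4250 = 116.111

t(6,0)=1.809 V=116.111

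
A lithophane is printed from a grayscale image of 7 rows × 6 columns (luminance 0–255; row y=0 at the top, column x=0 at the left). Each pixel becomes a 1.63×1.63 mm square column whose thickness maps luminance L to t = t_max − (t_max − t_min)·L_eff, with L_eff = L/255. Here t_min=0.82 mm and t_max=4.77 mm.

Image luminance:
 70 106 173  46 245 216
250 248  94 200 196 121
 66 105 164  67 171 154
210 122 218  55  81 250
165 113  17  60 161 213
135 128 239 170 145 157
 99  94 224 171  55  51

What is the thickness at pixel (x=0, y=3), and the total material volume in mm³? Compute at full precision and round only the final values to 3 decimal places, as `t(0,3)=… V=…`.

t(0,3)=1.517 V=284.319

span = t_max - t_min = 4.77 - 0.82 = 3.950
L(0,3) = 210, L_eff = 210/255 = 0.823529
t(0,3) = 4.77 - 3.950·0.823529 = 1.517
Σt over all 7·6 pixels = 545759/5100 ≈ 107.0115686
V = pitch²·Σt = 1.63²·545759/5100 = 284.319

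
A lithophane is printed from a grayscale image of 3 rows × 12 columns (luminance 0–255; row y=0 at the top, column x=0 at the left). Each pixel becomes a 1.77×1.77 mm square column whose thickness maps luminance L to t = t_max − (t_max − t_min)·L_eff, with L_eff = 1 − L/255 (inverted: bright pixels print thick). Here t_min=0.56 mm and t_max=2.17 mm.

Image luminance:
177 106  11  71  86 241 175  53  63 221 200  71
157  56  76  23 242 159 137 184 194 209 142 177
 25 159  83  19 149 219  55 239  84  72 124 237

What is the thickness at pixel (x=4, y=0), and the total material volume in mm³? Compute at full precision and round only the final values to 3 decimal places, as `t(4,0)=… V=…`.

t(4,0)=1.103 V=156.047

span = t_max - t_min = 2.17 - 0.56 = 1.610
L(4,0) = 86, L_eff = 1 - 86/255 = 0.662745 (inverted)
t(4,0) = 2.17 - 1.610·0.662745 = 1.103
Σt over all 3·12 pixels = 317534/6375 ≈ 49.8092549
V = pitch²·Σt = 1.77²·317534/6375 = 156.047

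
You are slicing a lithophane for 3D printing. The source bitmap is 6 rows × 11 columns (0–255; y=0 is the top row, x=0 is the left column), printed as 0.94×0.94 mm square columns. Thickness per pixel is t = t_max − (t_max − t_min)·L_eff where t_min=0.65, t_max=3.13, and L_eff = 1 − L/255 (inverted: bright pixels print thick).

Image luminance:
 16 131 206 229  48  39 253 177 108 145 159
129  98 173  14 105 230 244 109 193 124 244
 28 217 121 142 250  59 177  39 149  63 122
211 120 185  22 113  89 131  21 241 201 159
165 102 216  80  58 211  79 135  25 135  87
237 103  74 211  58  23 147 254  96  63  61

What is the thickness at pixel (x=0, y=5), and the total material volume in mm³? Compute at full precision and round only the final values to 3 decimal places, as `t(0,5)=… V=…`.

t(0,5)=2.955 V=112.274

span = t_max - t_min = 3.13 - 0.65 = 2.480
L(0,5) = 237, L_eff = 1 - 237/255 = 0.070588 (inverted)
t(0,5) = 3.13 - 2.480·0.070588 = 2.955
Σt over all 6·11 pixels = 1620071/12750 ≈ 127.0643922
V = pitch²·Σt = 0.94²·1620071/12750 = 112.274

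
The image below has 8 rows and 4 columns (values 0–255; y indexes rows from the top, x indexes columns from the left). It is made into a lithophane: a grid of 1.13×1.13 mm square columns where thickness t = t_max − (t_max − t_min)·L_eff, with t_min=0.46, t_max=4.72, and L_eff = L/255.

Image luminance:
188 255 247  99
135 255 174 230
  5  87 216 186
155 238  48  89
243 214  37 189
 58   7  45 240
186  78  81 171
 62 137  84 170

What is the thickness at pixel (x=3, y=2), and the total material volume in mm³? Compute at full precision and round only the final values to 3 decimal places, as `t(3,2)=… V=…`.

span = t_max - t_min = 4.72 - 0.46 = 4.260
L(3,2) = 186, L_eff = 186/255 = 0.729412
t(3,2) = 4.72 - 4.260·0.729412 = 1.613
Σt over all 8·4 pixels = 314681/4250 ≈ 74.0425882
V = pitch²·Σt = 1.13²·314681/4250 = 94.545

t(3,2)=1.613 V=94.545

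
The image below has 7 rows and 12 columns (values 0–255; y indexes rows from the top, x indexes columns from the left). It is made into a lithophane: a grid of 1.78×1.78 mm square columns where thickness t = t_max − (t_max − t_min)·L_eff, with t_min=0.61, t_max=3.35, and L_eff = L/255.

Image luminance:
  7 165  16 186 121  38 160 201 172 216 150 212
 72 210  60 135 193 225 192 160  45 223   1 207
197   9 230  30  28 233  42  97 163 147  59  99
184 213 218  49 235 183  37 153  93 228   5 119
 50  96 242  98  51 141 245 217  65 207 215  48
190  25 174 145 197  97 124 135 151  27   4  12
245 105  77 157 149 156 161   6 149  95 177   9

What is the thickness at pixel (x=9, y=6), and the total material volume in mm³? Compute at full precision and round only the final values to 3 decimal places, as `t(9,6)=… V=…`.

span = t_max - t_min = 3.35 - 0.61 = 2.740
L(9,6) = 95, L_eff = 95/255 = 0.372549
t(9,6) = 3.35 - 2.740·0.372549 = 2.329
Σt over all 7·12 pixels = 70001/425 ≈ 164.7082353
V = pitch²·Σt = 1.78²·70001/425 = 521.862

t(9,6)=2.329 V=521.862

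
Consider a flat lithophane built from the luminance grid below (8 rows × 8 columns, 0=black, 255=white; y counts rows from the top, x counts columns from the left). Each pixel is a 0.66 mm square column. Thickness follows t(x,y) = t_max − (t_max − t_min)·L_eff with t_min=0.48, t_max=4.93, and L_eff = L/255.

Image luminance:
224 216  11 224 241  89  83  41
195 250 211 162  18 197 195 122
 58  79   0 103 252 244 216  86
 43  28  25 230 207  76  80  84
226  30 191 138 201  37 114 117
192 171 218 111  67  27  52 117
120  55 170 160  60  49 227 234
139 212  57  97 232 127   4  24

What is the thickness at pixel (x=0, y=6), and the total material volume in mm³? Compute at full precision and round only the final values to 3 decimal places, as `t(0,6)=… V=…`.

span = t_max - t_min = 4.93 - 0.48 = 4.450
L(0,6) = 120, L_eff = 120/255 = 0.470588
t(0,6) = 4.93 - 4.450·0.470588 = 2.836
Σt over all 8·8 pixels = 436739/2550 ≈ 171.2701961
V = pitch²·Σt = 0.66²·436739/2550 = 74.605

t(0,6)=2.836 V=74.605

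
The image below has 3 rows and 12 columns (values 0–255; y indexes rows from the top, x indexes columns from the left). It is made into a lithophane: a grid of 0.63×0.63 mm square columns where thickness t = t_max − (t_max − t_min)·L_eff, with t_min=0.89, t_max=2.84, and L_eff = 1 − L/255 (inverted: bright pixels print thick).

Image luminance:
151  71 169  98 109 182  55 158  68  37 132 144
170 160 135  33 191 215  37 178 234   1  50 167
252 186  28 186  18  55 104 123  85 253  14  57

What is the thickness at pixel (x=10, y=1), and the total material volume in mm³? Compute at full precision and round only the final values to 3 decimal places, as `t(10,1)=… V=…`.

span = t_max - t_min = 2.84 - 0.89 = 1.950
L(10,1) = 50, L_eff = 1 - 50/255 = 0.803922 (inverted)
t(10,1) = 2.84 - 1.950·0.803922 = 1.272
Σt over all 3·12 pixels = 55223/850 ≈ 64.9682353
V = pitch²·Σt = 0.63²·55223/850 = 25.786

t(10,1)=1.272 V=25.786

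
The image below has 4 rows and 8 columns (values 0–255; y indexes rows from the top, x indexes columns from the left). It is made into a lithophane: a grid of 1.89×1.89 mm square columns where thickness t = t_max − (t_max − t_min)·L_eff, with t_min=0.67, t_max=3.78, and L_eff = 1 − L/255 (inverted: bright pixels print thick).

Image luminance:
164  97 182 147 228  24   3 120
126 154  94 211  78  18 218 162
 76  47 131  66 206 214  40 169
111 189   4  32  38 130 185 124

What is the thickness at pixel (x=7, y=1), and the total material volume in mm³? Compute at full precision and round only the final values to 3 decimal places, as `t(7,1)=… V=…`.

span = t_max - t_min = 3.78 - 0.67 = 3.110
L(7,1) = 162, L_eff = 1 - 162/255 = 0.364706 (inverted)
t(7,1) = 3.78 - 3.110·0.364706 = 2.646
Σt over all 4·8 pixels = 431197/6375 ≈ 67.6387451
V = pitch²·Σt = 1.89²·431197/6375 = 241.612

t(7,1)=2.646 V=241.612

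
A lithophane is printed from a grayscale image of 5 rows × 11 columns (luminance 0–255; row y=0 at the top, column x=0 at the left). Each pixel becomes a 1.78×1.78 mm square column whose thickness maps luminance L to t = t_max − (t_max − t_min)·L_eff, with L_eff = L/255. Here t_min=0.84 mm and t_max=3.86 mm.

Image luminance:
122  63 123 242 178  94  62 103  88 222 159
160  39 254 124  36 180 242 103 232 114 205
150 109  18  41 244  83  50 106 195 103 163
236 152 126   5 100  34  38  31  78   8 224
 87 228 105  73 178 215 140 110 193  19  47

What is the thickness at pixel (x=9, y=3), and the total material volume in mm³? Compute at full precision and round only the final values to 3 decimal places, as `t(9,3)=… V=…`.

span = t_max - t_min = 3.86 - 0.84 = 3.020
L(9,3) = 8, L_eff = 8/255 = 0.031373
t(9,3) = 3.86 - 3.020·0.031373 = 3.765
Σt over all 5·11 pixels = 131.364
V = pitch²·Σt = 1.78²·131.364 = 416.214

t(9,3)=3.765 V=416.214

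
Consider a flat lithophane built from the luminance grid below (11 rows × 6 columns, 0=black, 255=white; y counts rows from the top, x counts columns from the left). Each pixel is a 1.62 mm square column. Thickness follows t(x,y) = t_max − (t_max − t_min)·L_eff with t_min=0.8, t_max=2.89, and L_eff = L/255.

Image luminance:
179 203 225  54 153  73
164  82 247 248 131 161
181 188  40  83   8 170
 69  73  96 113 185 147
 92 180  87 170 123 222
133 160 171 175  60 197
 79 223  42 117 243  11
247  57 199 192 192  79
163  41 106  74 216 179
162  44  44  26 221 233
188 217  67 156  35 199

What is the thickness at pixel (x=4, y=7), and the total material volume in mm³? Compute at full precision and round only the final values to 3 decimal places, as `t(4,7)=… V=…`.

span = t_max - t_min = 2.89 - 0.8 = 2.090
L(4,7) = 192, L_eff = 192/255 = 0.752941
t(4,7) = 2.89 - 2.090·0.752941 = 1.316
Σt over all 11·6 pixels = 34859/300 ≈ 116.1966667
V = pitch²·Σt = 1.62²·34859/300 = 304.947

t(4,7)=1.316 V=304.947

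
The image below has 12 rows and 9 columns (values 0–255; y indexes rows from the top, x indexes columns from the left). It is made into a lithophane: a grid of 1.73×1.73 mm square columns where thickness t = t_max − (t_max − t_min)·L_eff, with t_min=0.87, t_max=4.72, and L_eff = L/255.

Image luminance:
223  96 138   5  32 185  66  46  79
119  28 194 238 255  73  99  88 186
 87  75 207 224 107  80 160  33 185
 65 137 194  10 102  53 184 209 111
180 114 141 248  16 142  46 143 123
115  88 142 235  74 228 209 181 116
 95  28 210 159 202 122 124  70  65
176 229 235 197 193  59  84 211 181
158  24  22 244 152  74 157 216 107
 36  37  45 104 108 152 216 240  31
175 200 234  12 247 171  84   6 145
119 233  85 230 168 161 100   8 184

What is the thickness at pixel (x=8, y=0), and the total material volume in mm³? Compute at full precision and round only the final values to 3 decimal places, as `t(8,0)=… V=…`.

span = t_max - t_min = 4.72 - 0.87 = 3.850
L(8,0) = 79, L_eff = 79/255 = 0.309804
t(8,0) = 4.72 - 3.850·0.309804 = 3.527
Σt over all 12·9 pixels = 1503373/5100 ≈ 294.7790196
V = pitch²·Σt = 1.73²·1503373/5100 = 882.244

t(8,0)=3.527 V=882.244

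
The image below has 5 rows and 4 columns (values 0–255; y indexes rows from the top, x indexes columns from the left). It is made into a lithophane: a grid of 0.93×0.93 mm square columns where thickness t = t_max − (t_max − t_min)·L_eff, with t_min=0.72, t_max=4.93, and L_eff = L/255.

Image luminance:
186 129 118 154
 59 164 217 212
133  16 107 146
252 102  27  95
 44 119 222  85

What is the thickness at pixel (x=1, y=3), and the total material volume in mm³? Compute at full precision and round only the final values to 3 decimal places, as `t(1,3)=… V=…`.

t(1,3)=3.246 V=48.339

span = t_max - t_min = 4.93 - 0.72 = 4.210
L(1,3) = 102, L_eff = 102/255 = 0.400000
t(1,3) = 4.93 - 4.210·0.400000 = 3.246
Σt over all 5·4 pixels = 1425173/25500 ≈ 55.8891373
V = pitch²·Σt = 0.93²·1425173/25500 = 48.339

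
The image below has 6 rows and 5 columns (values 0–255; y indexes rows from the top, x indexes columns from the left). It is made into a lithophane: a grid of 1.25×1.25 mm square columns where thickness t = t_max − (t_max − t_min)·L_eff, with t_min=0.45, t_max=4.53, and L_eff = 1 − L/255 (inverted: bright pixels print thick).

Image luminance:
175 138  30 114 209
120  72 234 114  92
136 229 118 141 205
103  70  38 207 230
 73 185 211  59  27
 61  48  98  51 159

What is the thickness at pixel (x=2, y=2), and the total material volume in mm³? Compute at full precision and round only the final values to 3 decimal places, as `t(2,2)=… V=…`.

span = t_max - t_min = 4.53 - 0.45 = 4.080
L(2,2) = 118, L_eff = 1 - 118/255 = 0.537255 (inverted)
t(2,2) = 4.53 - 4.080·0.537255 = 2.338
Σt over all 6·5 pixels = 73.452
V = pitch²·Σt = 1.25²·73.452 = 114.769

t(2,2)=2.338 V=114.769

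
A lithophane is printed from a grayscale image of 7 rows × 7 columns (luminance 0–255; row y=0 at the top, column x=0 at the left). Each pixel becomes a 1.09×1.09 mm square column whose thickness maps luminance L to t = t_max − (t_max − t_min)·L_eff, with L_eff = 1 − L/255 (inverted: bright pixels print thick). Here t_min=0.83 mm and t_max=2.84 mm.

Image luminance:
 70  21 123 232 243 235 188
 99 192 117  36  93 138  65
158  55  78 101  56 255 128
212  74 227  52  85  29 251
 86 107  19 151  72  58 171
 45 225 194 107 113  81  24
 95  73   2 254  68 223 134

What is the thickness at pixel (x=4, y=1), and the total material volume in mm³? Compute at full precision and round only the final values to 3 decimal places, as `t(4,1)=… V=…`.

span = t_max - t_min = 2.84 - 0.83 = 2.010
L(4,1) = 93, L_eff = 1 - 93/255 = 0.635294 (inverted)
t(4,1) = 2.84 - 2.010·0.635294 = 1.563
Σt over all 7·7 pixels = 1484/17 ≈ 87.2941176
V = pitch²·Σt = 1.09²·1484/17 = 103.714

t(4,1)=1.563 V=103.714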